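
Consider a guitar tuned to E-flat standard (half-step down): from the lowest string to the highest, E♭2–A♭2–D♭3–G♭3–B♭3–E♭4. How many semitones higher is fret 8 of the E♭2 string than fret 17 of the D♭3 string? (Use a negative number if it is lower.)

-19 semitones

E♭2 at fret 8 → B2 (MIDI 47); D♭3 at fret 17 → G♭4 (MIDI 66).
47 − 66 = -19, so the two pitches are 19 semitones apart.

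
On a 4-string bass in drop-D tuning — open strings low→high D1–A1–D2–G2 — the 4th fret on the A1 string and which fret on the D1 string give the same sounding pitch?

11

Fret 4 on A1 is MIDI 33 + 4 = 37 (C♯2). On the D1 string (open MIDI 26), that pitch is 37 − 26 = fret 11.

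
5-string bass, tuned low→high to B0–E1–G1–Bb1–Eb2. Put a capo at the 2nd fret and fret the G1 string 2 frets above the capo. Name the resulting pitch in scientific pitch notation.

The capo raises the open G1 by 2 semitones to A1; fretting 2 more gives G1 + 2 + 2 = G1 + 4 semitones = B1.

B1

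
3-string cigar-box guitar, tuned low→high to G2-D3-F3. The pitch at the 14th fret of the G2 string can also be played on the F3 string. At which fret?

G2 at fret 14 is G2 + 14 semitones = A3.
The open F3 string is 10 semitones above the open G2, so the same pitch on the F3 string lies at fret 14 − 10 = 4.

4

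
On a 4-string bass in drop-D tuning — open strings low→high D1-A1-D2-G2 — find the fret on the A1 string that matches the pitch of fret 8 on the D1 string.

1

Fret 8 on D1 is MIDI 26 + 8 = 34 (A#1). On the A1 string (open MIDI 33), that pitch is 34 − 33 = fret 1.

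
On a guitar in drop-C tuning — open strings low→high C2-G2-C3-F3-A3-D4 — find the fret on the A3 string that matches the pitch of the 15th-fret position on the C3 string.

Fret 15 on C3 is MIDI 48 + 15 = 63 (D#4). On the A3 string (open MIDI 57), that pitch is 63 − 57 = fret 6.

6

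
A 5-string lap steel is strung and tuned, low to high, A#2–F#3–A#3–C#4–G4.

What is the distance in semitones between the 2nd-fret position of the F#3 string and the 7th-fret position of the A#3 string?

F#3 at fret 2 → G#3 (MIDI 56); A#3 at fret 7 → F4 (MIDI 65).
56 − 65 = -9, so the two pitches are 9 semitones apart, with F4 the higher.

9 semitones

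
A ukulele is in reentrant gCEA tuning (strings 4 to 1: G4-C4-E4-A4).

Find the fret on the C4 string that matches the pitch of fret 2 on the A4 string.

Fret 2 on A4 is MIDI 69 + 2 = 71 (B4). On the C4 string (open MIDI 60), that pitch is 71 − 60 = fret 11.

11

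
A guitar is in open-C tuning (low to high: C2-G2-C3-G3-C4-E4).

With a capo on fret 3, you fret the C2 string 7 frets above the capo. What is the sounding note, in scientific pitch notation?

The capo raises the open C2 by 3 semitones to D#2; fretting 7 more gives C2 + 3 + 7 = C2 + 10 semitones = A#2.
(Also written Bb.)

A#2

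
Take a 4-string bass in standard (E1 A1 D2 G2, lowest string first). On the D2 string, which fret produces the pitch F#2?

4

F#2 is 4 semitones above the open D2 (D–D#–E–F–F#), so it sits at fret 4.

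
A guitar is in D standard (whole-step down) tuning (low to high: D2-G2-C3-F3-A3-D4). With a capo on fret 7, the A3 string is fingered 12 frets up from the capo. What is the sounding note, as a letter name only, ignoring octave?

E

The capo raises the open A3 by 7 semitones to E4; fretting 12 more gives A3 + 7 + 12 = A3 + 19 semitones, landing on E.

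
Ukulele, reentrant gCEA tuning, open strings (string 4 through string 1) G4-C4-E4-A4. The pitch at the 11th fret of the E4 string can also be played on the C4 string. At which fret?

15

E4 at fret 11 is E4 + 11 semitones = D#5.
The open C4 string is 4 semitones below the open E4, so the same pitch on the C4 string lies at fret 11 + 4 = 15.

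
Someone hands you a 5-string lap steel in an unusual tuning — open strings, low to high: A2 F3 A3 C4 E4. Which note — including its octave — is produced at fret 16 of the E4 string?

The open E4 string plus 16 semitones: E–F–F#–G–…–F#–G–G#.
The walk passes from B into C once, so the octave number goes from 4 to 5.
(Equivalently spelled Ab5.)

G#5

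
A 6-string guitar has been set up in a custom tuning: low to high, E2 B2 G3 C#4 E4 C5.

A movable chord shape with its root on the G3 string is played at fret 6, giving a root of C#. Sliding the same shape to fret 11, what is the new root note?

Moving from fret 6 to fret 11 shifts the root by 5 semitones.
C# up 5 semitones is F#.

F#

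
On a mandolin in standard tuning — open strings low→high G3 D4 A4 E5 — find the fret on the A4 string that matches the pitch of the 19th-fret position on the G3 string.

G3 at fret 19 is G3 + 19 semitones = D5.
The open A4 string is 14 semitones above the open G3, so the same pitch on the A4 string lies at fret 19 − 14 = 5.

5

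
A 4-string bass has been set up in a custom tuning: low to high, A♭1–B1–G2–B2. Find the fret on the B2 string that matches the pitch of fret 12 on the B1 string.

0

Fret 12 on B1 is MIDI 35 + 12 = 47 (B2). On the B2 string (open MIDI 47), that pitch is 47 − 47 = fret 0.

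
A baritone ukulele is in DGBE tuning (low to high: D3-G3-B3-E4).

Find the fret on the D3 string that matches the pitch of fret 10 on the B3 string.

19

B3 at fret 10 is B3 + 10 semitones = A4.
The open D3 string is 9 semitones below the open B3, so the same pitch on the D3 string lies at fret 10 + 9 = 19.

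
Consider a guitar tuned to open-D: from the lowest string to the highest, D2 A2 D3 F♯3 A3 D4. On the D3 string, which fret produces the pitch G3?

5

G3 is 5 semitones above the open D3 (D–D#–E–F–F#–G), so it sits at fret 5.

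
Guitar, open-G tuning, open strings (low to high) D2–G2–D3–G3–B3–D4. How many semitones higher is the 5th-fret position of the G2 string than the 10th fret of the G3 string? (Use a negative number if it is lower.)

-17 semitones

G2 at fret 5 → C3 (MIDI 48); G3 at fret 10 → F4 (MIDI 65).
48 − 65 = -17, so the two pitches are 17 semitones apart.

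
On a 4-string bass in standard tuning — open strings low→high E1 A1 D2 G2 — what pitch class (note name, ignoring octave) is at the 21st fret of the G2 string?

E

The open G2 string plus 21 semitones: G–G#–A–A#–…–D–D#–E.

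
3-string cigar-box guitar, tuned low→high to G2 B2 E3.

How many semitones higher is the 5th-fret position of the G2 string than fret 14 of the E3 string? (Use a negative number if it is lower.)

G2 at fret 5 → C3 (MIDI 48); E3 at fret 14 → F#4 (MIDI 66).
48 − 66 = -18, so the two pitches are 18 semitones apart.

-18 semitones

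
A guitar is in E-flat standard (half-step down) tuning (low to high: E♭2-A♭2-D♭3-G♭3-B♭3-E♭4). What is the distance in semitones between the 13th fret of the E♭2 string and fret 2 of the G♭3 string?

4 semitones

E♭2 at fret 13 → E3 (MIDI 52); G♭3 at fret 2 → A♭3 (MIDI 56).
52 − 56 = -4, so the two pitches are 4 semitones apart, with A♭3 the higher.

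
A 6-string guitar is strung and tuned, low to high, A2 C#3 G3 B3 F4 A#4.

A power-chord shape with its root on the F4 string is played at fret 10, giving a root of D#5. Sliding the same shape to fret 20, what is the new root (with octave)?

Moving from fret 10 to fret 20 shifts the root by 10 semitones.
D#5 up 10 semitones is C#6.

C#6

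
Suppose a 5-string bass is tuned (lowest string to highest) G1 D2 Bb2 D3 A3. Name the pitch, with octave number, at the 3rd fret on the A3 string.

C4

The open A3 string plus 3 semitones: A–Bb–B–C.
The walk passes from B into C once, so the octave number goes from 3 to 4.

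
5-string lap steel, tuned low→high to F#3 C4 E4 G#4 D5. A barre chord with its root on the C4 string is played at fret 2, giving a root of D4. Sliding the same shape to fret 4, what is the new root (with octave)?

E4

Moving from fret 2 to fret 4 shifts the root by 2 semitones.
D4 up 2 semitones is E4.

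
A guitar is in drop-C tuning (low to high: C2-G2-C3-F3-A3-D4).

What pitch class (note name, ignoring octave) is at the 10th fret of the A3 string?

A3 is MIDI 57. Adding 10 gives 67; 67 mod 12 = 7, i.e. G.

G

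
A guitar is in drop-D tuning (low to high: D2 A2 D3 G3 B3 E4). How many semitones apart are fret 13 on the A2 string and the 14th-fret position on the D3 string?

6 semitones

A2 at fret 13 → A#3 (MIDI 58); D3 at fret 14 → E4 (MIDI 64).
58 − 64 = -6, so the two pitches are 6 semitones apart, with E4 the higher.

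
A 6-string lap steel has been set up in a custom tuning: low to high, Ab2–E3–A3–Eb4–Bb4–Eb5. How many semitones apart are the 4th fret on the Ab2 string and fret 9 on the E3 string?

Ab2 at fret 4 → C3 (MIDI 48); E3 at fret 9 → Db4 (MIDI 61).
48 − 61 = -13, so the two pitches are 13 semitones apart, with Db4 the higher.

13 semitones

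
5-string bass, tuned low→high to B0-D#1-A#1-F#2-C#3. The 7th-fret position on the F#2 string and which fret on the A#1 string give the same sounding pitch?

15

Fret 7 on F#2 is MIDI 42 + 7 = 49 (C#3). On the A#1 string (open MIDI 34), that pitch is 49 − 34 = fret 15.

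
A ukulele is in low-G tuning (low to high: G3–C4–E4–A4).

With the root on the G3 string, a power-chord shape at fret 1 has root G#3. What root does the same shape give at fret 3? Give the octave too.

A#3

Moving from fret 1 to fret 3 shifts the root by 2 semitones.
G#3 up 2 semitones is A#3.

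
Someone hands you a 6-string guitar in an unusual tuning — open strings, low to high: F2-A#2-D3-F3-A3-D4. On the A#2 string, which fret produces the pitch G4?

21

G4 is 21 semitones above the open A#2 (A#–B–C–C#–…–F–F#–G), so it sits at fret 21.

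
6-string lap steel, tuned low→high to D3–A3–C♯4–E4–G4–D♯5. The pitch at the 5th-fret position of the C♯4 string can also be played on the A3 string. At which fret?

9

Fret 5 on C♯4 is MIDI 61 + 5 = 66 (F♯4). On the A3 string (open MIDI 57), that pitch is 66 − 57 = fret 9.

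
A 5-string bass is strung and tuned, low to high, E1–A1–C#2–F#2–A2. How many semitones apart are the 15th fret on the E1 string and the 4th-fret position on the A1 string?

6 semitones

E1 at fret 15 → G2 (MIDI 43); A1 at fret 4 → C#2 (MIDI 37).
43 − 37 = 6, so the two pitches are 6 semitones apart, with G2 the higher.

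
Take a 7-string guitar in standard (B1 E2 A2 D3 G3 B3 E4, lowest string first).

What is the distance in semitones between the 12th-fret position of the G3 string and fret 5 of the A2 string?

17 semitones

G3 at fret 12 → G4 (MIDI 67); A2 at fret 5 → D3 (MIDI 50).
67 − 50 = 17, so the two pitches are 17 semitones apart, with G4 the higher.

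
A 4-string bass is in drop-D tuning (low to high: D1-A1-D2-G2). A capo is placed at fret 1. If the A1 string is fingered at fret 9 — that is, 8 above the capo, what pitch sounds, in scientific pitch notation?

F#2

The capo raises the open A1 by 1 semitone to A#1; fretting 8 more gives A1 + 1 + 8 = A1 + 9 semitones = F#2.
(Also written Gb.)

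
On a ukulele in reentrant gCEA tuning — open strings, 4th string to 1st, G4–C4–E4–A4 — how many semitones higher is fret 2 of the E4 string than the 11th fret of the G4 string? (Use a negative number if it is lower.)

E4 at fret 2 → F#4 (MIDI 66); G4 at fret 11 → F#5 (MIDI 78).
66 − 78 = -12, so the two pitches are 12 semitones apart.

-12 semitones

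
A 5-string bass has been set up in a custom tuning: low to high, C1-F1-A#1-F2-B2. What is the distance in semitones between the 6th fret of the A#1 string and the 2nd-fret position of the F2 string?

A#1 at fret 6 → E2 (MIDI 40); F2 at fret 2 → G2 (MIDI 43).
40 − 43 = -3, so the two pitches are 3 semitones apart, with G2 the higher.

3 semitones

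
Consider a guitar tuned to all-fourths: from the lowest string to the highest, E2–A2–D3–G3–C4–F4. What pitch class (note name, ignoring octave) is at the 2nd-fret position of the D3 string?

D3 is MIDI 50. Adding 2 gives 52; 52 mod 12 = 4, i.e. E.

E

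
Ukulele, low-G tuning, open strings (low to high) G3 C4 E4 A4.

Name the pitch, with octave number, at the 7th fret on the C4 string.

G4

The open C4 string plus 7 semitones: C–C#–D–D#–E–F–F#–G.
No B→C boundary is crossed, so the octave stays at 4.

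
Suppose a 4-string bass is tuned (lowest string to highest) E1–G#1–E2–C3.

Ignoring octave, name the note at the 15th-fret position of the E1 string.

E1 is MIDI 28. Adding 15 gives 43; 43 mod 12 = 7, i.e. G.

G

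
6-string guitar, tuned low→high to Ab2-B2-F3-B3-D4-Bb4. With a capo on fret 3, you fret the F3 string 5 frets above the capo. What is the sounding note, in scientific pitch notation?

The capo raises the open F3 by 3 semitones to Ab3; fretting 5 more gives F3 + 3 + 5 = F3 + 8 semitones = Db4.

Db4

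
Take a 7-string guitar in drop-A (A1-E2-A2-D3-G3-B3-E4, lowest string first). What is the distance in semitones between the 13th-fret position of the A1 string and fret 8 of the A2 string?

A1 at fret 13 → A#2 (MIDI 46); A2 at fret 8 → F3 (MIDI 53).
46 − 53 = -7, so the two pitches are 7 semitones apart, with F3 the higher.

7 semitones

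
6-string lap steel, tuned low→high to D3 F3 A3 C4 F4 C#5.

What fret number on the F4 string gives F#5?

F#5 is 13 semitones above the open F4 (F–F#–G–G#–…–E–F–F#), so it sits at fret 13.

13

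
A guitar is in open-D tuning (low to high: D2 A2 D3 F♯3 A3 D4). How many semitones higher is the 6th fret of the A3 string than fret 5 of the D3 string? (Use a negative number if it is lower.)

A3 at fret 6 → D♯4 (MIDI 63); D3 at fret 5 → G3 (MIDI 55).
63 − 55 = 8, so the two pitches are 8 semitones apart.

8 semitones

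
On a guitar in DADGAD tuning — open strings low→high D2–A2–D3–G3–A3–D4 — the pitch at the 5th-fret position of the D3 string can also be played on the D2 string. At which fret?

Fret 5 on D3 is MIDI 50 + 5 = 55 (G3). On the D2 string (open MIDI 38), that pitch is 55 − 38 = fret 17.

17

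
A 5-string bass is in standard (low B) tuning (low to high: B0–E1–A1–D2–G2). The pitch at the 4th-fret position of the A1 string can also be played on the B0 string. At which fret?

14

A1 at fret 4 is A1 + 4 semitones = C♯2.
The open B0 string is 10 semitones below the open A1, so the same pitch on the B0 string lies at fret 4 + 10 = 14.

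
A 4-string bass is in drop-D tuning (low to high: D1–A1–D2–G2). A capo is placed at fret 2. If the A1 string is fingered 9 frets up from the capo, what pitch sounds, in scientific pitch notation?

G♯2

The capo raises the open A1 by 2 semitones to B1; fretting 9 more gives A1 + 2 + 9 = A1 + 11 semitones = G♯2.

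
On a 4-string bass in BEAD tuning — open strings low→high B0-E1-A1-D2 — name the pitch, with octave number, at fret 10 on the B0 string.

B0 is MIDI 23. Adding 10 gives 33, which is A1.

A1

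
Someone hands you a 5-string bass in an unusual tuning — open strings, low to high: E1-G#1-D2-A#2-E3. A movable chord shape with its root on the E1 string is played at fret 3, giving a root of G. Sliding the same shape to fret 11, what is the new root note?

Moving from fret 3 to fret 11 shifts the root by 8 semitones.
G up 8 semitones is D#.

D#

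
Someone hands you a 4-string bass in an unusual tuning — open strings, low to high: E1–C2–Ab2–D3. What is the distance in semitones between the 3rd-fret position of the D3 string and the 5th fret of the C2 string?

12 semitones

D3 at fret 3 → F3 (MIDI 53); C2 at fret 5 → F2 (MIDI 41).
53 − 41 = 12, so the two pitches are 12 semitones apart, with F3 the higher.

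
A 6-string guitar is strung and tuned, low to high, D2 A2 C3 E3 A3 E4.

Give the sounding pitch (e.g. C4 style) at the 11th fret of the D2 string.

Db3

D2 is MIDI 38. Adding 11 gives 49, which is Db3.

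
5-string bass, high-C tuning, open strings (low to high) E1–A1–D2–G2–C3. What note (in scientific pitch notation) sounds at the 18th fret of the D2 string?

Each fret is one semitone, so D2 + 18 = G♯3.
(Equivalently spelled A♭3.)

G♯3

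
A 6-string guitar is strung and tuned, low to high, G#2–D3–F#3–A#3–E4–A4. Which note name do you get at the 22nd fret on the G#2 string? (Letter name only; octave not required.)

The open G#2 string plus 22 semitones: G#–A–A#–B–…–E–F–F#.

F#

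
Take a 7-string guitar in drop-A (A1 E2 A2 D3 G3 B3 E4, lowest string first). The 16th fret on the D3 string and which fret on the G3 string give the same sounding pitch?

D3 at fret 16 is D3 + 16 semitones = F#4.
The open G3 string is 5 semitones above the open D3, so the same pitch on the G3 string lies at fret 16 − 5 = 11.

11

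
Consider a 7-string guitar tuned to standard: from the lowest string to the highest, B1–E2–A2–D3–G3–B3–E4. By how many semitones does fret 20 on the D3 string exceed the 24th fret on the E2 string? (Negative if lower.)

6 semitones

D3 at fret 20 → A#4 (MIDI 70); E2 at fret 24 → E4 (MIDI 64).
70 − 64 = 6, so the two pitches are 6 semitones apart.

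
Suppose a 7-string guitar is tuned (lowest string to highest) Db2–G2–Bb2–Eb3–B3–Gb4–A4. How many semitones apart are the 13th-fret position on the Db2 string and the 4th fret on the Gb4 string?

20 semitones

Db2 at fret 13 → D3 (MIDI 50); Gb4 at fret 4 → Bb4 (MIDI 70).
50 − 70 = -20, so the two pitches are 20 semitones apart, with Bb4 the higher.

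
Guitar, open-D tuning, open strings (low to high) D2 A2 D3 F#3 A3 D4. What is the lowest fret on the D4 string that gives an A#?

8

From D4, count semitones up the chromatic scale until reaching A#: D–D#–E–F–F#–G–G#–A–A# — 8 steps.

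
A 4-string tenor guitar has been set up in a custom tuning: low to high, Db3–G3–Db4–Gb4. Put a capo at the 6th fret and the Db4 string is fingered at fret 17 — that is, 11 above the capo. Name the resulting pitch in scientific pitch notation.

Gb5

The capo raises the open Db4 by 6 semitones to G4; fretting 11 more gives Db4 + 6 + 11 = Db4 + 17 semitones = Gb5.
(Also written F#.)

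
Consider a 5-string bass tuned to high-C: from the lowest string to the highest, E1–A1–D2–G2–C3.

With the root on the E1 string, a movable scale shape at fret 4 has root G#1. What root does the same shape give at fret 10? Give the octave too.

D2

Moving from fret 4 to fret 10 shifts the root by 6 semitones.
G#1 up 6 semitones is D2.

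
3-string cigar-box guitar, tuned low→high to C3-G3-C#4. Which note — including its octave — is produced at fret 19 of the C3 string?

G4

The open C3 string plus 19 semitones: C–C#–D–D#–…–F–F#–G.
The walk passes from B into C once, so the octave number goes from 3 to 4.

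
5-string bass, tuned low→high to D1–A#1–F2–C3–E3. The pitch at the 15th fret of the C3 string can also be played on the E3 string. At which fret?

11

Fret 15 on C3 is MIDI 48 + 15 = 63 (D#4). On the E3 string (open MIDI 52), that pitch is 63 − 52 = fret 11.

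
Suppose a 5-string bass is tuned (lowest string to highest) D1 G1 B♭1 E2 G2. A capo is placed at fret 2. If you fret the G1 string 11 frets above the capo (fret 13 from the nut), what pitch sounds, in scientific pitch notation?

A♭2

The capo raises the open G1 by 2 semitones to A1; fretting 11 more gives G1 + 2 + 11 = G1 + 13 semitones = A♭2.
(Also written G♯.)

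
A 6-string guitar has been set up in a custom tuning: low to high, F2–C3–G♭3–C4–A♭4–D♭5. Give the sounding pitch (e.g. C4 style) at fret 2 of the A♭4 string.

B♭4

The open A♭4 string plus 2 semitones: Ab–A–Bb.
No B→C boundary is crossed, so the octave stays at 4.
(Equivalently spelled A♯4.)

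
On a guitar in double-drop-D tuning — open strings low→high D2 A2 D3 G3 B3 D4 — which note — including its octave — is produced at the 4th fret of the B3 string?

D#4

The open B3 string plus 4 semitones: B–C–C#–D–D#.
The walk passes from B into C once, so the octave number goes from 3 to 4.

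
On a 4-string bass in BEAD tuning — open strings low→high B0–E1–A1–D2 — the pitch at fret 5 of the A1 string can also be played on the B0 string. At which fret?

15

A1 at fret 5 is A1 + 5 semitones = D2.
The open B0 string is 10 semitones below the open A1, so the same pitch on the B0 string lies at fret 5 + 10 = 15.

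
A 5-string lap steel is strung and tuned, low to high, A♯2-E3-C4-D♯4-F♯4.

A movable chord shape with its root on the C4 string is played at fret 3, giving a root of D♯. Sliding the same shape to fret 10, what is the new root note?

A♯

Moving from fret 3 to fret 10 shifts the root by 7 semitones.
D♯ up 7 semitones is A♯.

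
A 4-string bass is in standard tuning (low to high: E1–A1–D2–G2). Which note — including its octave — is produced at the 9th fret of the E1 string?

Each fret is one semitone, so E1 + 9 = C#2.
(Equivalently spelled Db2.)

C#2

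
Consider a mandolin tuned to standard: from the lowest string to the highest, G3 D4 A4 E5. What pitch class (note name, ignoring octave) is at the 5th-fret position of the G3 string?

C

G3 is MIDI 55. Adding 5 gives 60; 60 mod 12 = 0, i.e. C.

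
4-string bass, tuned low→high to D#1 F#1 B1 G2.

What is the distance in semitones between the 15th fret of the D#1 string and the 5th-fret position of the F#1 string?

7 semitones

D#1 at fret 15 → F#2 (MIDI 42); F#1 at fret 5 → B1 (MIDI 35).
42 − 35 = 7, so the two pitches are 7 semitones apart, with F#2 the higher.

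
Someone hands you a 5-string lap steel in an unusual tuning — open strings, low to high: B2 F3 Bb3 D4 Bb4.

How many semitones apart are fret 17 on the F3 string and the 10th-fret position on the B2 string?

13 semitones

F3 at fret 17 → Bb4 (MIDI 70); B2 at fret 10 → A3 (MIDI 57).
70 − 57 = 13, so the two pitches are 13 semitones apart, with Bb4 the higher.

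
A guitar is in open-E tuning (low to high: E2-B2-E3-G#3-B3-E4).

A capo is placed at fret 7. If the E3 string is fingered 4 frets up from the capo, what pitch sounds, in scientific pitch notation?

D#4

The capo raises the open E3 by 7 semitones to B3; fretting 4 more gives E3 + 7 + 4 = E3 + 11 semitones = D#4.
(Also written Eb.)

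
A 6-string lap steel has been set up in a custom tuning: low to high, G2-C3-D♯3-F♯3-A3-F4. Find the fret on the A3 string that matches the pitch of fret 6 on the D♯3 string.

D♯3 at fret 6 is D♯3 + 6 semitones = A3.
The open A3 string is 6 semitones above the open D♯3, so the same pitch on the A3 string lies at fret 6 − 6 = 0.

0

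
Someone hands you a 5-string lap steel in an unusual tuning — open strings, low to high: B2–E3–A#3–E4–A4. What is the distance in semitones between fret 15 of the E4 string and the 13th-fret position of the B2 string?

E4 at fret 15 → G5 (MIDI 79); B2 at fret 13 → C4 (MIDI 60).
79 − 60 = 19, so the two pitches are 19 semitones apart, with G5 the higher.

19 semitones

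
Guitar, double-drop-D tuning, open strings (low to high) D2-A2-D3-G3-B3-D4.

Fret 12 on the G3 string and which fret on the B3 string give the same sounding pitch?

G3 at fret 12 is G3 + 12 semitones = G4.
The open B3 string is 4 semitones above the open G3, so the same pitch on the B3 string lies at fret 12 − 4 = 8.

8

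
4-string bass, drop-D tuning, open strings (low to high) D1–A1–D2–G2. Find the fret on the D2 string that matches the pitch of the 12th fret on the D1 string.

0

D1 at fret 12 is D1 + 12 semitones = D2.
The open D2 string is 12 semitones above the open D1, so the same pitch on the D2 string lies at fret 12 − 12 = 0.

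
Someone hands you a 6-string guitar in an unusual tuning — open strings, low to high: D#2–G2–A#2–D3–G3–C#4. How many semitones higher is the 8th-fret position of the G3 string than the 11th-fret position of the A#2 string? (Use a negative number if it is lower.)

G3 at fret 8 → D#4 (MIDI 63); A#2 at fret 11 → A3 (MIDI 57).
63 − 57 = 6, so the two pitches are 6 semitones apart.

6 semitones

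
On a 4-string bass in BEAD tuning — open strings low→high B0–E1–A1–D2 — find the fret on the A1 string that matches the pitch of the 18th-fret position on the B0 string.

8

Fret 18 on B0 is MIDI 23 + 18 = 41 (F2). On the A1 string (open MIDI 33), that pitch is 41 − 33 = fret 8.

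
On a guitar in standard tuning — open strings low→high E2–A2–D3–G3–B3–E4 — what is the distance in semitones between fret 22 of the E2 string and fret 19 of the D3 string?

E2 at fret 22 → D4 (MIDI 62); D3 at fret 19 → A4 (MIDI 69).
62 − 69 = -7, so the two pitches are 7 semitones apart, with A4 the higher.

7 semitones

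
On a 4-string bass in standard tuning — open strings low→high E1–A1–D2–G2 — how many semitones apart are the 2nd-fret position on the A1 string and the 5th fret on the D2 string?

8 semitones

A1 at fret 2 → B1 (MIDI 35); D2 at fret 5 → G2 (MIDI 43).
35 − 43 = -8, so the two pitches are 8 semitones apart, with G2 the higher.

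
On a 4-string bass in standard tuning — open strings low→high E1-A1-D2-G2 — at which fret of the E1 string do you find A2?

A2 is 17 semitones above the open E1 (E–F–F#–G–…–G–G#–A), so it sits at fret 17.

17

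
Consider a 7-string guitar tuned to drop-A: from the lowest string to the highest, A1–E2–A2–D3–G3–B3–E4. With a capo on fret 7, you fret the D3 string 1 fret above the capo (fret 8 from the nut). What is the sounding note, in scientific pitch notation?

The capo raises the open D3 by 7 semitones to A3; fretting 1 more gives D3 + 7 + 1 = D3 + 8 semitones = A#3.
(Also written Bb.)

A#3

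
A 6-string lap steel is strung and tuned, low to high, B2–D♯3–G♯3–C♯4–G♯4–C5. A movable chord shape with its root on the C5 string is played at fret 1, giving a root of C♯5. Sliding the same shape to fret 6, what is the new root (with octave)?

Moving from fret 1 to fret 6 shifts the root by 5 semitones.
C♯5 up 5 semitones is F♯5.

F♯5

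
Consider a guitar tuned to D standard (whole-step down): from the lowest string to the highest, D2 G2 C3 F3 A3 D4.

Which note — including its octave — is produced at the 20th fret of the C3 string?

C3 is MIDI 48. Adding 20 gives 68, which is G♯4.
(Equivalently spelled A♭4.)

G♯4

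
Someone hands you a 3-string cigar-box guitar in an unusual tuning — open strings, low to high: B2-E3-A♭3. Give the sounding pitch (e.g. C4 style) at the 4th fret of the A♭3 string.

A♭3 is MIDI 56. Adding 4 gives 60, which is C4.

C4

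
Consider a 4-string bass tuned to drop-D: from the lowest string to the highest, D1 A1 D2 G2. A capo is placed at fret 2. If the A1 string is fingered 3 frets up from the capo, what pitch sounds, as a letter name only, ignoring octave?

D

The capo raises the open A1 by 2 semitones to B1; fretting 3 more gives A1 + 2 + 3 = A1 + 5 semitones, landing on D.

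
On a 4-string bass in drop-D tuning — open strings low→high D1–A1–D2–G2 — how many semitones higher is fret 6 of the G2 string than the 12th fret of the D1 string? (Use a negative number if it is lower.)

11 semitones

G2 at fret 6 → C#3 (MIDI 49); D1 at fret 12 → D2 (MIDI 38).
49 − 38 = 11, so the two pitches are 11 semitones apart.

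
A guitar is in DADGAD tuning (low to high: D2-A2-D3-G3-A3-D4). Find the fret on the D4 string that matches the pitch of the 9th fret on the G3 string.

2

Fret 9 on G3 is MIDI 55 + 9 = 64 (E4). On the D4 string (open MIDI 62), that pitch is 64 − 62 = fret 2.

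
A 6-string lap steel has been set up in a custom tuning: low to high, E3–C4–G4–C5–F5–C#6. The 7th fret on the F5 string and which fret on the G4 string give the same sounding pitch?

F5 at fret 7 is F5 + 7 semitones = C6.
The open G4 string is 10 semitones below the open F5, so the same pitch on the G4 string lies at fret 7 + 10 = 17.

17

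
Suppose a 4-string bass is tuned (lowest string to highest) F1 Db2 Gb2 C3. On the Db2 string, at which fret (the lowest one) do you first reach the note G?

6

From Db2, count semitones up the chromatic scale until reaching G: Db–D–Eb–E–F–Gb–G — 6 steps.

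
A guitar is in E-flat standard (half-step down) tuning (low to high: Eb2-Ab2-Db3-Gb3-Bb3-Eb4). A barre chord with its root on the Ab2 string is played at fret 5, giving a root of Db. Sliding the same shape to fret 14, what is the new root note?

Bb

Moving from fret 5 to fret 14 shifts the root by 9 semitones.
Db up 9 semitones is Bb.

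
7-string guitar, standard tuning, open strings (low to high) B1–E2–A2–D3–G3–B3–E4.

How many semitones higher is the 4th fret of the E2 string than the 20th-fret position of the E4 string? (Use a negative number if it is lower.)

-40 semitones

E2 at fret 4 → G#2 (MIDI 44); E4 at fret 20 → C6 (MIDI 84).
44 − 84 = -40, so the two pitches are 40 semitones apart.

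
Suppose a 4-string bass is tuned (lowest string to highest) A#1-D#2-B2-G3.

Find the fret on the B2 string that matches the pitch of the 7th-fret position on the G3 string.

G3 at fret 7 is G3 + 7 semitones = D4.
The open B2 string is 8 semitones below the open G3, so the same pitch on the B2 string lies at fret 7 + 8 = 15.

15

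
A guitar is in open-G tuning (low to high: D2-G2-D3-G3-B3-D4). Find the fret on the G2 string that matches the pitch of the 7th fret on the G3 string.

Fret 7 on G3 is MIDI 55 + 7 = 62 (D4). On the G2 string (open MIDI 43), that pitch is 62 − 43 = fret 19.

19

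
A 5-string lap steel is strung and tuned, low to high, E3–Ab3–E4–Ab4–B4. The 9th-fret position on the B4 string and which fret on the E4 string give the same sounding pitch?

16

Fret 9 on B4 is MIDI 71 + 9 = 80 (Ab5). On the E4 string (open MIDI 64), that pitch is 80 − 64 = fret 16.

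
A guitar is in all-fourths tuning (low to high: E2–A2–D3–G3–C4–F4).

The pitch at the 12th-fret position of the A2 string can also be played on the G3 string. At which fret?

2

A2 at fret 12 is A2 + 12 semitones = A3.
The open G3 string is 10 semitones above the open A2, so the same pitch on the G3 string lies at fret 12 − 10 = 2.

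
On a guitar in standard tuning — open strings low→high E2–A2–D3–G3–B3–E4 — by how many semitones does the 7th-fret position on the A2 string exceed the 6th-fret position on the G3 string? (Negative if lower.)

A2 at fret 7 → E3 (MIDI 52); G3 at fret 6 → C♯4 (MIDI 61).
52 − 61 = -9, so the two pitches are 9 semitones apart.

-9 semitones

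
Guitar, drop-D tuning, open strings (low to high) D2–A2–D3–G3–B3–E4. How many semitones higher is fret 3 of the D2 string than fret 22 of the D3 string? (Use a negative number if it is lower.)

-31 semitones

D2 at fret 3 → F2 (MIDI 41); D3 at fret 22 → C5 (MIDI 72).
41 − 72 = -31, so the two pitches are 31 semitones apart.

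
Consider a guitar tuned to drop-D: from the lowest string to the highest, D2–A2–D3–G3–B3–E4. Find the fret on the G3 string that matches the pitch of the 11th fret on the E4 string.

Fret 11 on E4 is MIDI 64 + 11 = 75 (D#5). On the G3 string (open MIDI 55), that pitch is 75 − 55 = fret 20.

20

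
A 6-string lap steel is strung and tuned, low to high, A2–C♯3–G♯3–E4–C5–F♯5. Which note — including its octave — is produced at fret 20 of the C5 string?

Each fret is one semitone, so C5 + 20 = G♯6.
(Equivalently spelled A♭6.)

G♯6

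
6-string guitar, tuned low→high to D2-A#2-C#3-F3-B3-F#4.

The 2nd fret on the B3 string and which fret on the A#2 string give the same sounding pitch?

B3 at fret 2 is B3 + 2 semitones = C#4.
The open A#2 string is 13 semitones below the open B3, so the same pitch on the A#2 string lies at fret 2 + 13 = 15.

15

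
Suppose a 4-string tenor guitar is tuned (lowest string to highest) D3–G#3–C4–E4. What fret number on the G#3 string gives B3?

B3 is 3 semitones above the open G#3 (G#–A–A#–B), so it sits at fret 3.

3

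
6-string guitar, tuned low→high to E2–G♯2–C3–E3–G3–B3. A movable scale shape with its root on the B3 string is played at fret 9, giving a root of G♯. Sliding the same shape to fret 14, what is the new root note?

C♯

Moving from fret 9 to fret 14 shifts the root by 5 semitones.
G♯ up 5 semitones is C♯.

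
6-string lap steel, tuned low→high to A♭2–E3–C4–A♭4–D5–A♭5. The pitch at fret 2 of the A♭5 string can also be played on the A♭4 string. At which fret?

Fret 2 on A♭5 is MIDI 80 + 2 = 82 (B♭5). On the A♭4 string (open MIDI 68), that pitch is 82 − 68 = fret 14.

14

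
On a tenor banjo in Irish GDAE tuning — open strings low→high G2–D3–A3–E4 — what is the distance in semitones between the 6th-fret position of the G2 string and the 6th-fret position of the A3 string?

G2 at fret 6 → C♯3 (MIDI 49); A3 at fret 6 → D♯4 (MIDI 63).
49 − 63 = -14, so the two pitches are 14 semitones apart, with D♯4 the higher.

14 semitones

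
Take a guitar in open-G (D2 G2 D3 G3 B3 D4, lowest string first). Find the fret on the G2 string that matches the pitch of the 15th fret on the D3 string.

D3 at fret 15 is D3 + 15 semitones = F4.
The open G2 string is 7 semitones below the open D3, so the same pitch on the G2 string lies at fret 15 + 7 = 22.

22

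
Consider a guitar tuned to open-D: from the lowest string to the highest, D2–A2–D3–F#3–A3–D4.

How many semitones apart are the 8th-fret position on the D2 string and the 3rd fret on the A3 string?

14 semitones

D2 at fret 8 → A#2 (MIDI 46); A3 at fret 3 → C4 (MIDI 60).
46 − 60 = -14, so the two pitches are 14 semitones apart, with C4 the higher.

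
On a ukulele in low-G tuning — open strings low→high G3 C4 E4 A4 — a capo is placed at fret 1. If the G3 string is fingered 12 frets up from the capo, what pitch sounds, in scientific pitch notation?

The capo raises the open G3 by 1 semitone to G♯3; fretting 12 more gives G3 + 1 + 12 = G3 + 13 semitones = G♯4.

G♯4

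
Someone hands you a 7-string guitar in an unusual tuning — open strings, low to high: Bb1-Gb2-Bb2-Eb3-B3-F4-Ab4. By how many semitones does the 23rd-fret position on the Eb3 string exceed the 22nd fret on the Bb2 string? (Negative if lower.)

Eb3 at fret 23 → D5 (MIDI 74); Bb2 at fret 22 → Ab4 (MIDI 68).
74 − 68 = 6, so the two pitches are 6 semitones apart.

6 semitones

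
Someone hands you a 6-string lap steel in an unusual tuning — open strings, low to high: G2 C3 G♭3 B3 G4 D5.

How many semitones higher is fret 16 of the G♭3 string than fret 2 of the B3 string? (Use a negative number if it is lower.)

G♭3 at fret 16 → B♭4 (MIDI 70); B3 at fret 2 → D♭4 (MIDI 61).
70 − 61 = 9, so the two pitches are 9 semitones apart.

9 semitones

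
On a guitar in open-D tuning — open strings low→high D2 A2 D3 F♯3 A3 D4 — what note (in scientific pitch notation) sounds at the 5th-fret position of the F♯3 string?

B3

Each fret is one semitone, so F♯3 + 5 = B3.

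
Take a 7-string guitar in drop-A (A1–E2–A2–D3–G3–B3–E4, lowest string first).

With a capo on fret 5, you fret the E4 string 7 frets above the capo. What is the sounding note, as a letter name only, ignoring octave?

E

The capo raises the open E4 by 5 semitones to A4; fretting 7 more gives E4 + 5 + 7 = E4 + 12 semitones, landing on E.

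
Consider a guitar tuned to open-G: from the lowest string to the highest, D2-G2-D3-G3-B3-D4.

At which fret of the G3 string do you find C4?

5

C4 is 5 semitones above the open G3 (G–G#–A–A#–B–C), so it sits at fret 5.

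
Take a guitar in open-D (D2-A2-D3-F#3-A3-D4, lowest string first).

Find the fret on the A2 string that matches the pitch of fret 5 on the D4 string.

22

Fret 5 on D4 is MIDI 62 + 5 = 67 (G4). On the A2 string (open MIDI 45), that pitch is 67 − 45 = fret 22.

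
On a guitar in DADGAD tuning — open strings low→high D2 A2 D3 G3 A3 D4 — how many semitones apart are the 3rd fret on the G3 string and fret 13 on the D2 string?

7 semitones

G3 at fret 3 → A#3 (MIDI 58); D2 at fret 13 → D#3 (MIDI 51).
58 − 51 = 7, so the two pitches are 7 semitones apart, with A#3 the higher.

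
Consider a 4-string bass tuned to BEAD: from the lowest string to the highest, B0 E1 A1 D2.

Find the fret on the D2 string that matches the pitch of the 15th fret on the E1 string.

Fret 15 on E1 is MIDI 28 + 15 = 43 (G2). On the D2 string (open MIDI 38), that pitch is 43 − 38 = fret 5.

5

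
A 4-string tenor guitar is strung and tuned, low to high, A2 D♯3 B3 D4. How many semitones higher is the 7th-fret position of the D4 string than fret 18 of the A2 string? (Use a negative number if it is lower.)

6 semitones

D4 at fret 7 → A4 (MIDI 69); A2 at fret 18 → D♯4 (MIDI 63).
69 − 63 = 6, so the two pitches are 6 semitones apart.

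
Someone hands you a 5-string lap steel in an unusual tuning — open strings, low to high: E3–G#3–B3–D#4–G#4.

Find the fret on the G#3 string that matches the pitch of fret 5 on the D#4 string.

12

Fret 5 on D#4 is MIDI 63 + 5 = 68 (G#4). On the G#3 string (open MIDI 56), that pitch is 68 − 56 = fret 12.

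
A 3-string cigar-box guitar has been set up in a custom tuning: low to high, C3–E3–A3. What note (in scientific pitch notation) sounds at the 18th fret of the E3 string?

A♯4

E3 is MIDI 52. Adding 18 gives 70, which is A♯4.
(Equivalently spelled B♭4.)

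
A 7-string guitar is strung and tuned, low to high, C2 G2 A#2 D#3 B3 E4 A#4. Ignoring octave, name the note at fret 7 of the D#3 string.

A#

The open D#3 string plus 7 semitones: D#–E–F–F#–G–G#–A–A#.
(Equivalently spelled Bb.)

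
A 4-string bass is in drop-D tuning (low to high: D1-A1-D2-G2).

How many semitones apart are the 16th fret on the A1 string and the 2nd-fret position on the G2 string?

4 semitones

A1 at fret 16 → C#3 (MIDI 49); G2 at fret 2 → A2 (MIDI 45).
49 − 45 = 4, so the two pitches are 4 semitones apart, with C#3 the higher.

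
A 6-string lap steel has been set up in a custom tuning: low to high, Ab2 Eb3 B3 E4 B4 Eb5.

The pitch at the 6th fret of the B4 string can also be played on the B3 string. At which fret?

18

Fret 6 on B4 is MIDI 71 + 6 = 77 (F5). On the B3 string (open MIDI 59), that pitch is 77 − 59 = fret 18.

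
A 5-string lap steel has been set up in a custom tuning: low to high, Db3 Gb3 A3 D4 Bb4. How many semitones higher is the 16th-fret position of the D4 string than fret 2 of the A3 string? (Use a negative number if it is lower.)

19 semitones

D4 at fret 16 → Gb5 (MIDI 78); A3 at fret 2 → B3 (MIDI 59).
78 − 59 = 19, so the two pitches are 19 semitones apart.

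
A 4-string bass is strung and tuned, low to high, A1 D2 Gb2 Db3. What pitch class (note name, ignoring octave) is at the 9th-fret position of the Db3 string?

Bb

Each fret is one semitone, so Db3 + 9 = Bb.
(Equivalently spelled A#.)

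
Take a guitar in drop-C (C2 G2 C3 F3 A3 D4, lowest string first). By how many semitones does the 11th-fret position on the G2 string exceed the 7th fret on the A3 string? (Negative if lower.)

-10 semitones

G2 at fret 11 → F♯3 (MIDI 54); A3 at fret 7 → E4 (MIDI 64).
54 − 64 = -10, so the two pitches are 10 semitones apart.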